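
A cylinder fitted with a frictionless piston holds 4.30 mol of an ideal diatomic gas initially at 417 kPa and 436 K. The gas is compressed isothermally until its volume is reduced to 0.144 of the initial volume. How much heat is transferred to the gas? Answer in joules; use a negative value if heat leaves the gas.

-30200 J

V₁ = nRT₁/P₁ = 4.30×8.314×436/417 = 37.4 L.
Isothermal: T stays 436 K; PV = const ⇒ V₂ = 5.38 L, P₂ = 2900 kPa.
ΔU = 0 (ideal gas, T constant).
W = nRT ln(V₂/V₁) = 4.30×8.314×436×ln(0.144) = -30200 J.
Q = ΔU + W = -30200 J.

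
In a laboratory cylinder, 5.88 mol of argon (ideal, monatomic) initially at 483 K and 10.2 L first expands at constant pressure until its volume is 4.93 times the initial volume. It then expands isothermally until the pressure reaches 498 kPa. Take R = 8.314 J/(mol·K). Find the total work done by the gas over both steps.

P₁ = nRT₁/V₁ = 5.88×8.314×483/10.2 = 2310 kPa.
Step 1 — Isobaric: P stays 2310 kPa; V/T = const ⇒ T₂ = 2380 K, V₂ = 50.3 L.
W = PΔV = 2310×(50.3−10.2) kPa·L = 92800 J.
ΔU = nCvΔT = 5.88×12.5×(2380−483) = 139000 J.
Q = ΔU + W = nCpΔT = 232000 J.
State after step 1: P = 2310 kPa, V = 50.3 L, T = 2380 K.
Step 2 — Isothermal: T stays 2380 K; PV = const ⇒ V₂ = 234 L, P₂ = 498 kPa.
ΔU = 0 (ideal gas, T constant).
W = nRT ln(V₂/V₁) = 5.88×8.314×2380×ln(4.65) = 179000 J.
Q = ΔU + W = 179000 J.
Net over both steps: W = 272000 J, Q = 411000 J, ΔU = 139000 J.

272000 J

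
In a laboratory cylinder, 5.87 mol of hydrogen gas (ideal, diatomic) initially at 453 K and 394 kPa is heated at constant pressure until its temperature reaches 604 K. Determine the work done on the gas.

V₁ = nRT₁/P₁ = 5.87×8.314×453/394 = 56.1 L.
Isobaric: P stays 394 kPa; V/T = const ⇒ T₂ = 604 K, V₂ = 74.8 L.
W = PΔV = 394×(74.8−56.1) kPa·L = 7370 J.
Work done on the gas = −W_by = -7370 J.

-7370 J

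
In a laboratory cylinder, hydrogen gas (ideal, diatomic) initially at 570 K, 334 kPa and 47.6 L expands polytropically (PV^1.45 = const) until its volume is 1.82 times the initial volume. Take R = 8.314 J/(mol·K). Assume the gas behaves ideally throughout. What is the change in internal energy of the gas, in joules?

n = P₁V₁/(RT₁) = 334×47.6/(8.314×570) = 3.35 mol.
Polytropic n=1.45: T₂ = T₁(V₁/V₂)^(n−1) = 570×(0.549)^0.45 = 435 K; P₂ = P₁(V₁/V₂)^n = 140 kPa.
For an ideal gas ΔU = nCvΔT with Cv = (5/2)R = 20.8 J/(mol·K).
ΔU = 3.35×20.8×(435−570) = -9390 J.

-9390 J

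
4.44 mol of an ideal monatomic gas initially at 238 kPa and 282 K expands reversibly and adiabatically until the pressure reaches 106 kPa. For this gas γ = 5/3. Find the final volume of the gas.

71.1 L

V₁ = nRT₁/P₁ = 4.44×8.314×282/238 = 43.7 L.
Adiabatic: T₂/T₁ = (P₂/P₁)^((γ−1)/γ) ⇒ T₂ = 282×(0.445)^0.400 = 204 K; V₂ = 71.1 L.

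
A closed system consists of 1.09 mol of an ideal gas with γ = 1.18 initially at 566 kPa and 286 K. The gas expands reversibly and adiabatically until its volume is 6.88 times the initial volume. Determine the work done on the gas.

-4220 J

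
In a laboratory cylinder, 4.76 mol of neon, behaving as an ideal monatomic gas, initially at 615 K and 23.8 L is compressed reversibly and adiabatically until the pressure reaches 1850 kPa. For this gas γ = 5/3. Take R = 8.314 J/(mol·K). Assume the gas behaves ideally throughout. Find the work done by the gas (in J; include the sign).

P₁ = nRT₁/V₁ = 4.76×8.314×615/23.8 = 1020 kPa.
Adiabatic: T₂/T₁ = (P₂/P₁)^((γ−1)/γ) ⇒ T₂ = 615×(1.81)^0.400 = 780 K; V₂ = 16.7 L.
ΔU = nCvΔT = 4.76×12.5×(780−615) = 9770 J.
Q = 0 for an adiabatic process, so W = −ΔU = -9770 J.

-9770 J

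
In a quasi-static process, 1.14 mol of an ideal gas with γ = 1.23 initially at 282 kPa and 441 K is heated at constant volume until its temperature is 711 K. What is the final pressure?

455 kPa

V₁ = nRT₁/P₁ = 1.14×8.314×441/282 = 14.8 L.
Isochoric: V stays 14.8 L; P/T = const ⇒ T₂ = 711 K, P₂ = 455 kPa.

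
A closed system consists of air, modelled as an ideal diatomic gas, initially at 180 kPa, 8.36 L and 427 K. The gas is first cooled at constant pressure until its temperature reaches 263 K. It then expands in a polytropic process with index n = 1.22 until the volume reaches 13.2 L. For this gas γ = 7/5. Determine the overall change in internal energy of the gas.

-1880 J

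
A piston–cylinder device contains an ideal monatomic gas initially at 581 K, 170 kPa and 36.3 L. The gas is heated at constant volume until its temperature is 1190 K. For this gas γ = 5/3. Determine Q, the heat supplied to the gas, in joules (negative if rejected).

9700 J

n = P₁V₁/(RT₁) = 170×36.3/(8.314×581) = 1.28 mol.
Isochoric: V stays 36.3 L; P/T = const ⇒ T₂ = 1190 K, P₂ = 348 kPa.
W = 0 (no volume change).
ΔU = nCvΔT = 1.28×12.5×(1190−581) = 9700 J.
Q = ΔU = 9700 J.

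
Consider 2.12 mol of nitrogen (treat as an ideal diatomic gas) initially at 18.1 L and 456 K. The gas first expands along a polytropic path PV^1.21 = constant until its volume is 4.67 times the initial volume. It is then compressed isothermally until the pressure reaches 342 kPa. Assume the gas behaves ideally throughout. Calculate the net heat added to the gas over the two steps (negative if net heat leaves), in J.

P₁ = nRT₁/V₁ = 2.12×8.314×456/18.1 = 444 kPa.
Step 1 — Polytropic n=1.21: T₂ = T₁(V₁/V₂)^(n−1) = 456×(0.214)^0.21 = 330 K; P₂ = P₁(V₁/V₂)^n = 68.8 kPa.
W = (P₁V₁−P₂V₂)/(n−1) = (444×18.1−68.8×84.5)/0.21 = 10600 J.
ΔU = nCvΔT = 2.12×20.8×(330−456) = -5560 J.
Q = ΔU + W = 5030 J.
State after step 1: P = 68.8 kPa, V = 84.5 L, T = 330 K.
Step 2 — Isothermal: T stays 330 K; PV = const ⇒ V₂ = 17.0 L, P₂ = 342 kPa.
ΔU = 0 (ideal gas, T constant).
W = nRT ln(V₂/V₁) = 2.12×8.314×330×ln(0.201) = -9330 J.
Q = ΔU + W = -9330 J.
Net over both steps: W = 1260 J, Q = -4300 J, ΔU = -5560 J.

-4300 J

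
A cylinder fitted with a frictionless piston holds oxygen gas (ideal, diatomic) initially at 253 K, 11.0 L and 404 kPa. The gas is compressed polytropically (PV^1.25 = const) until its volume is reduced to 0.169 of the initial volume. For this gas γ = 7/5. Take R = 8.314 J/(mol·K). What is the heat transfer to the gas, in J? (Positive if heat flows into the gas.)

-3730 J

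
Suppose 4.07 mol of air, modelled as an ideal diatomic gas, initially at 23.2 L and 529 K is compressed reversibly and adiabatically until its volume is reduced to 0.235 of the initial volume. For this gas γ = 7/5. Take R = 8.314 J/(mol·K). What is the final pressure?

P₁ = nRT₁/V₁ = 4.07×8.314×529/23.2 = 772 kPa.
Adiabatic: TV^(γ−1) = const ⇒ T₂ = 529×(4.26)^0.400 = 944 K; PV^γ = const ⇒ P₂ = 5860 kPa.

5860 kPa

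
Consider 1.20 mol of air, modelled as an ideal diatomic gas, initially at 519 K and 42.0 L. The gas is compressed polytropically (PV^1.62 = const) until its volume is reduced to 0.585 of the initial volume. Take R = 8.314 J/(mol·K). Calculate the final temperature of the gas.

P₁ = nRT₁/V₁ = 1.20×8.314×519/42.0 = 123 kPa.
Polytropic n=1.62: T₂ = T₁(V₁/V₂)^(n−1) = 519×(1.71)^0.62 = 724 K; P₂ = P₁(V₁/V₂)^n = 294 kPa.

724 K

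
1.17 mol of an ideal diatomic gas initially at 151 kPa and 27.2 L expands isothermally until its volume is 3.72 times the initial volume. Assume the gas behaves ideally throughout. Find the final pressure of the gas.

T₁ = P₁V₁/(nR) = 151×27.2/(1.17×8.314) = 422 K.
Isothermal: T stays 422 K; PV = const ⇒ V₂ = 101 L, P₂ = 40.6 kPa.

40.6 kPa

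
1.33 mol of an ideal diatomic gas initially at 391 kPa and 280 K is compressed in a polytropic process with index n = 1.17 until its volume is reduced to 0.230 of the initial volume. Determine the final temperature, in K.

V₁ = nRT₁/P₁ = 1.33×8.314×280/391 = 7.92 L.
Polytropic n=1.17: T₂ = T₁(V₁/V₂)^(n−1) = 280×(4.35)^0.17 = 359 K; P₂ = P₁(V₁/V₂)^n = 2180 kPa.

359 K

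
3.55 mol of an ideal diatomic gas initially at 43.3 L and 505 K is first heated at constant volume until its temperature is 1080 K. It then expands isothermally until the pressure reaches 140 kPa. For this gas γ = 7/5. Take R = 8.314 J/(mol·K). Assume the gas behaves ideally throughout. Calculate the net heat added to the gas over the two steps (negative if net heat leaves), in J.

P₁ = nRT₁/V₁ = 3.55×8.314×505/43.3 = 344 kPa.
Step 1 — Isochoric: V stays 43.3 L; P/T = const ⇒ T₂ = 1080 K, P₂ = 736 kPa.
W = 0 (no volume change).
ΔU = nCvΔT = 3.55×20.8×(1080−505) = 42400 J.
Q = ΔU = 42400 J.
State after step 1: P = 736 kPa, V = 43.3 L, T = 1080 K.
Step 2 — Isothermal: T stays 1080 K; PV = const ⇒ V₂ = 228 L, P₂ = 140 kPa.
ΔU = 0 (ideal gas, T constant).
W = nRT ln(V₂/V₁) = 3.55×8.314×1080×ln(5.26) = 52900 J.
Q = ΔU + W = 52900 J.
Net over both steps: W = 52900 J, Q = 95300 J, ΔU = 42400 J.

95300 J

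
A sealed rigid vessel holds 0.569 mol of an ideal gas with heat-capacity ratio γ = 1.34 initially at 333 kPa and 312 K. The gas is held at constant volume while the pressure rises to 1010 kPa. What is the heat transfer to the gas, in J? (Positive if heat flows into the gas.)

V₁ = nRT₁/P₁ = 0.569×8.314×312/333 = 4.43 L.
Isochoric: V stays 4.43 L; P/T = const ⇒ T₂ = 946 K, P₂ = 1010 kPa.
W = 0 (no volume change).
ΔU = nCvΔT = 0.569×24.5×(946−312) = 8830 J.
Q = ΔU = 8830 J.

8830 J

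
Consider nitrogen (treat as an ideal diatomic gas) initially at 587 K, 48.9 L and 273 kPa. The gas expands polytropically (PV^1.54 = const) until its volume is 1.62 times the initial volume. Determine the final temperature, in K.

452 K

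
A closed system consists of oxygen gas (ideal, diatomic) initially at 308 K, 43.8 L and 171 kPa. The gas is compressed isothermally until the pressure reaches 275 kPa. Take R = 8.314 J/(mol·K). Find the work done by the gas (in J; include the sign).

n = P₁V₁/(RT₁) = 171×43.8/(8.314×308) = 2.92 mol.
Isothermal: T stays 308 K; PV = const ⇒ V₂ = 27.2 L, P₂ = 275 kPa.
W = nRT ln(V₂/V₁) = 2.92×8.314×308×ln(0.622) = -3560 J.

-3560 J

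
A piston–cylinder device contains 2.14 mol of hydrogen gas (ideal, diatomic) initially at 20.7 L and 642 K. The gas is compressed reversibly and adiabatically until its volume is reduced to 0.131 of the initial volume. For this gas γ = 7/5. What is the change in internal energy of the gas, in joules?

35800 J

P₁ = nRT₁/V₁ = 2.14×8.314×642/20.7 = 552 kPa.
Adiabatic: TV^(γ−1) = const ⇒ T₂ = 642×(7.63)^0.400 = 1450 K; PV^γ = const ⇒ P₂ = 9500 kPa.
For an ideal gas ΔU = nCvΔT with Cv = (5/2)R = 20.8 J/(mol·K).
ΔU = 2.14×20.8×(1450−642) = 35800 J.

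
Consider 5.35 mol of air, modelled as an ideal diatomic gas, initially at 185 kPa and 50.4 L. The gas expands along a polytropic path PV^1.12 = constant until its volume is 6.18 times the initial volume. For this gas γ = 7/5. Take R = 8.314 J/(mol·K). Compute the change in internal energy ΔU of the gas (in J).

-4580 J

T₁ = P₁V₁/(nR) = 185×50.4/(5.35×8.314) = 210 K.
Polytropic n=1.12: T₂ = T₁(V₁/V₂)^(n−1) = 210×(0.162)^0.12 = 168 K; P₂ = P₁(V₁/V₂)^n = 24.1 kPa.
For an ideal gas ΔU = nCvΔT with Cv = (5/2)R = 20.8 J/(mol·K).
ΔU = 5.35×20.8×(168−210) = -4580 J.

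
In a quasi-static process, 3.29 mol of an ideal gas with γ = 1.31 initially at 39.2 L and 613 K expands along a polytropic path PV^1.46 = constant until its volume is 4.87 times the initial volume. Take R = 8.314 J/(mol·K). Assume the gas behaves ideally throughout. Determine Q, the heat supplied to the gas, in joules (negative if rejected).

-9120 J

P₁ = nRT₁/V₁ = 3.29×8.314×613/39.2 = 428 kPa.
Polytropic n=1.46: T₂ = T₁(V₁/V₂)^(n−1) = 613×(0.205)^0.46 = 296 K; P₂ = P₁(V₁/V₂)^n = 42.4 kPa.
W = (P₁V₁−P₂V₂)/(n−1) = (428×39.2−42.4×191)/0.46 = 18900 J.
ΔU = nCvΔT = 3.29×26.8×(296−613) = -28000 J.
Q = ΔU + W = -9120 J.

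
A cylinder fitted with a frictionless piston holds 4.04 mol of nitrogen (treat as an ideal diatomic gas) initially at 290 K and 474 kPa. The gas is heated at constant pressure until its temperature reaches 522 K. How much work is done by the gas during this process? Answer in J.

7790 J

V₁ = nRT₁/P₁ = 4.04×8.314×290/474 = 20.5 L.
Isobaric: P stays 474 kPa; V/T = const ⇒ T₂ = 522 K, V₂ = 37.0 L.
W = PΔV = 474×(37.0−20.5) kPa·L = 7790 J.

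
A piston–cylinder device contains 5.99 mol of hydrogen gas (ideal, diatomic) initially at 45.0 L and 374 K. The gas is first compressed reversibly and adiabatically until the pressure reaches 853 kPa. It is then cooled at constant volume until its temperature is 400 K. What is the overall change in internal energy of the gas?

3240 J

P₁ = nRT₁/V₁ = 5.99×8.314×374/45.0 = 414 kPa.
Step 1 — Adiabatic: T₂/T₁ = (P₂/P₁)^((γ−1)/γ) ⇒ T₂ = 374×(2.06)^0.286 = 460 K; V₂ = 26.8 L.
ΔU = nCvΔT = 5.99×20.8×(460−374) = 10700 J.
Q = 0 for an adiabatic process, so W = −ΔU = -10700 J.
State after step 1: P = 853 kPa, V = 26.8 L, T = 460 K.
Step 2 — Isochoric: V stays 26.8 L; P/T = const ⇒ T₂ = 400 K, P₂ = 742 kPa.
W = 0 (no volume change).
ΔU = nCvΔT = 5.99×20.8×(400−460) = -7450 J.
Q = ΔU = -7450 J.
Net over both steps: W = -10700 J, Q = -7450 J, ΔU = 3240 J.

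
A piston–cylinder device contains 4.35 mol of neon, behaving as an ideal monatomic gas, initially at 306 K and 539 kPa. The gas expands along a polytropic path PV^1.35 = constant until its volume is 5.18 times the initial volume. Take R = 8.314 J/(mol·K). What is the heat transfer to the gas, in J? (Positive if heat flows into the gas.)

6570 J

V₁ = nRT₁/P₁ = 4.35×8.314×306/539 = 20.5 L.
Polytropic n=1.35: T₂ = T₁(V₁/V₂)^(n−1) = 306×(0.193)^0.35 = 172 K; P₂ = P₁(V₁/V₂)^n = 58.5 kPa.
W = (P₁V₁−P₂V₂)/(n−1) = (539×20.5−58.5×106)/0.35 = 13800 J.
ΔU = nCvΔT = 4.35×12.5×(172−306) = -7270 J.
Q = ΔU + W = 6570 J.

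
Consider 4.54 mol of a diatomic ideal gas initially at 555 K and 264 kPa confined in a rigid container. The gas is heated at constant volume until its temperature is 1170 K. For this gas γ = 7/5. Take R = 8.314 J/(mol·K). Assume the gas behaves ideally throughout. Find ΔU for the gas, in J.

58000 J

V₁ = nRT₁/P₁ = 4.54×8.314×555/264 = 79.4 L.
Isochoric: V stays 79.4 L; P/T = const ⇒ T₂ = 1170 K, P₂ = 557 kPa.
For an ideal gas ΔU = nCvΔT with Cv = (5/2)R = 20.8 J/(mol·K).
ΔU = 4.54×20.8×(1170−555) = 58000 J.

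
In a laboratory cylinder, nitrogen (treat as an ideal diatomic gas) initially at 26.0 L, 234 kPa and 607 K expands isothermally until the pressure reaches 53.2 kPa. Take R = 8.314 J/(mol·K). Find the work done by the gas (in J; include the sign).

9010 J

n = P₁V₁/(RT₁) = 234×26.0/(8.314×607) = 1.21 mol.
Isothermal: T stays 607 K; PV = const ⇒ V₂ = 114 L, P₂ = 53.2 kPa.
W = nRT ln(V₂/V₁) = 1.21×8.314×607×ln(4.40) = 9010 J.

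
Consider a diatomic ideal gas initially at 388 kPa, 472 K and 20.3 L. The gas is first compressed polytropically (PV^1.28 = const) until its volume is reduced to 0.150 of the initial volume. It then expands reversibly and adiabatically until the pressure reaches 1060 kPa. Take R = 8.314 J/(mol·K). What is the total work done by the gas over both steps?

-8530 J

n = P₁V₁/(RT₁) = 388×20.3/(8.314×472) = 2.01 mol.
Step 1 — Polytropic n=1.28: T₂ = T₁(V₁/V₂)^(n−1) = 472×(6.67)^0.28 = 803 K; P₂ = P₁(V₁/V₂)^n = 4400 kPa.
W = (P₁V₁−P₂V₂)/(n−1) = (388×20.3−4400×3.04)/0.28 = -19700 J.
ΔU = nCvΔT = 2.01×20.8×(803−472) = 13800 J.
Q = ΔU + W = -5920 J.
State after step 1: P = 4400 kPa, V = 3.04 L, T = 803 K.
Step 2 — Adiabatic: T₂/T₁ = (P₂/P₁)^((γ−1)/γ) ⇒ T₂ = 803×(0.241)^0.286 = 535 K; V₂ = 8.42 L.
ΔU = nCvΔT = 2.01×20.8×(535−803) = -11200 J.
Q = 0 for an adiabatic process, so W = −ΔU = 11200 J.
Net over both steps: W = -8530 J, Q = -5920 J, ΔU = 2610 J.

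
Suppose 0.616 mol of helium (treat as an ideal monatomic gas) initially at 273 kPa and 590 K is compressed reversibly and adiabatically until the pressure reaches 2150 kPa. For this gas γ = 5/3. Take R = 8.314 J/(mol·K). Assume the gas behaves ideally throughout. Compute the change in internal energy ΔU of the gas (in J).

5820 J

V₁ = nRT₁/P₁ = 0.616×8.314×590/273 = 11.1 L.
Adiabatic: T₂/T₁ = (P₂/P₁)^((γ−1)/γ) ⇒ T₂ = 590×(7.88)^0.400 = 1350 K; V₂ = 3.21 L.
For an ideal gas ΔU = nCvΔT with Cv = (3/2)R = 12.5 J/(mol·K).
ΔU = 0.616×12.5×(1350−590) = 5820 J.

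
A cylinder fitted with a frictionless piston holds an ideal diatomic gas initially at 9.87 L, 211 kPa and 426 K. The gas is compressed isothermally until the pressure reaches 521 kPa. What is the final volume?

4.00 L

Isothermal: T stays 426 K; PV = const ⇒ V₂ = 4.00 L, P₂ = 521 kPa.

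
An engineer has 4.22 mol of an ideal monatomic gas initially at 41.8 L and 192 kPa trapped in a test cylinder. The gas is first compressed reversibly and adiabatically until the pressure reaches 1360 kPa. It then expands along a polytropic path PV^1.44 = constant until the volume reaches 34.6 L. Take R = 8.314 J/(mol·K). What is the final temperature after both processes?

T₁ = P₁V₁/(nR) = 192×41.8/(4.22×8.314) = 229 K.
Step 1 — Adiabatic: T₂/T₁ = (P₂/P₁)^((γ−1)/γ) ⇒ T₂ = 229×(7.08)^0.400 = 501 K; V₂ = 12.9 L.
ΔU = nCvΔT = 4.22×12.5×(501−229) = 14300 J.
Q = 0 for an adiabatic process, so W = −ΔU = -14300 J.
State after step 1: P = 1360 kPa, V = 12.9 L, T = 501 K.
Step 2 — Polytropic n=1.44: T₂ = T₁(V₁/V₂)^(n−1) = 501×(0.373)^0.44 = 324 K; P₂ = P₁(V₁/V₂)^n = 329 kPa.
W = (P₁V₁−P₂V₂)/(n−1) = (1360×12.9−329×34.6)/0.44 = 14000 J.
ΔU = nCvΔT = 4.22×12.5×(324−501) = -9270 J.
Q = ΔU + W = 4780 J.
Net over both steps: W = -260 J, Q = 4780 J, ΔU = 5040 J.

324 K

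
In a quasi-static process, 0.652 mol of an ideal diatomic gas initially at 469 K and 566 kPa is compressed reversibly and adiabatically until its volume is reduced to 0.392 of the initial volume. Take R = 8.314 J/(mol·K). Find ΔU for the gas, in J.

V₁ = nRT₁/P₁ = 0.652×8.314×469/566 = 4.49 L.
Adiabatic: TV^(γ−1) = const ⇒ T₂ = 469×(2.55)^0.400 = 682 K; PV^γ = const ⇒ P₂ = 2100 kPa.
For an ideal gas ΔU = nCvΔT with Cv = (5/2)R = 20.8 J/(mol·K).
ΔU = 0.652×20.8×(682−469) = 2890 J.

2890 J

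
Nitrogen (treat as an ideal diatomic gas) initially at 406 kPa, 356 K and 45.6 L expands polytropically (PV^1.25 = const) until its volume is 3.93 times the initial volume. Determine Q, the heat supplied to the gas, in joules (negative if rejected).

n = P₁V₁/(RT₁) = 406×45.6/(8.314×356) = 6.26 mol.
Polytropic n=1.25: T₂ = T₁(V₁/V₂)^(n−1) = 356×(0.254)^0.25 = 253 K; P₂ = P₁(V₁/V₂)^n = 73.4 kPa.
W = (P₁V₁−P₂V₂)/(n−1) = (406×45.6−73.4×179)/0.25 = 21500 J.
ΔU = nCvΔT = 6.26×20.8×(253−356) = -13400 J.
Q = ΔU + W = 8050 J.

8050 J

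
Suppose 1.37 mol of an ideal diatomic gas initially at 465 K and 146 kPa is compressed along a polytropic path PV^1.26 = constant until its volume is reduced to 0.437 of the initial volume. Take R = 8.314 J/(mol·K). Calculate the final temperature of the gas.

577 K

V₁ = nRT₁/P₁ = 1.37×8.314×465/146 = 36.3 L.
Polytropic n=1.26: T₂ = T₁(V₁/V₂)^(n−1) = 465×(2.29)^0.26 = 577 K; P₂ = P₁(V₁/V₂)^n = 414 kPa.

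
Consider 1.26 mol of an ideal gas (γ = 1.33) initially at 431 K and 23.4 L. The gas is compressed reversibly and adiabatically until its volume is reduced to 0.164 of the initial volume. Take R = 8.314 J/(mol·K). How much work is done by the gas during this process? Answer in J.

-11200 J

P₁ = nRT₁/V₁ = 1.26×8.314×431/23.4 = 193 kPa.
Adiabatic: TV^(γ−1) = const ⇒ T₂ = 431×(6.10)^0.330 = 783 K; PV^γ = const ⇒ P₂ = 2140 kPa.
ΔU = nCvΔT = 1.26×25.2×(783−431) = 11200 J.
Q = 0 for an adiabatic process, so W = −ΔU = -11200 J.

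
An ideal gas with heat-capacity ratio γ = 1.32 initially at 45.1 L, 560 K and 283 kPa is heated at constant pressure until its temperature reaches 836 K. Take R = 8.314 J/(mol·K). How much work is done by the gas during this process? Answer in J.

n = P₁V₁/(RT₁) = 283×45.1/(8.314×560) = 2.74 mol.
Isobaric: P stays 283 kPa; V/T = const ⇒ T₂ = 836 K, V₂ = 67.3 L.
W = PΔV = 283×(67.3−45.1) kPa·L = 6290 J.

6290 J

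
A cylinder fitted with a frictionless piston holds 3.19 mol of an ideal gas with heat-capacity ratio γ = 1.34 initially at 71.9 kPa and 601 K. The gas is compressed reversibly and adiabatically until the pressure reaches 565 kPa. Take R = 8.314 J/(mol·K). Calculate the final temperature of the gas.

1010 K

V₁ = nRT₁/P₁ = 3.19×8.314×601/71.9 = 222 L.
Adiabatic: T₂/T₁ = (P₂/P₁)^((γ−1)/γ) ⇒ T₂ = 601×(7.86)^0.254 = 1010 K; V₂ = 47.6 L.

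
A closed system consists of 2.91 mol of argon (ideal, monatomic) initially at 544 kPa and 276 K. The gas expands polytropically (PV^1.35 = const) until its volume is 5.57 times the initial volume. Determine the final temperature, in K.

V₁ = nRT₁/P₁ = 2.91×8.314×276/544 = 12.3 L.
Polytropic n=1.35: T₂ = T₁(V₁/V₂)^(n−1) = 276×(0.180)^0.35 = 151 K; P₂ = P₁(V₁/V₂)^n = 53.5 kPa.

151 K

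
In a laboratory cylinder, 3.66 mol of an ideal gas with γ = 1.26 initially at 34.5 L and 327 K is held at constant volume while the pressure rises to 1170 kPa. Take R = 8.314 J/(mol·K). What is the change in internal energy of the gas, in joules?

117000 J

P₁ = nRT₁/V₁ = 3.66×8.314×327/34.5 = 288 kPa.
Isochoric: V stays 34.5 L; P/T = const ⇒ T₂ = 1330 K, P₂ = 1170 kPa.
For an ideal gas ΔU = nCvΔT with Cv = R/(γ−1) = 32.0 J/(mol·K).
ΔU = 3.66×32.0×(1330−327) = 117000 J.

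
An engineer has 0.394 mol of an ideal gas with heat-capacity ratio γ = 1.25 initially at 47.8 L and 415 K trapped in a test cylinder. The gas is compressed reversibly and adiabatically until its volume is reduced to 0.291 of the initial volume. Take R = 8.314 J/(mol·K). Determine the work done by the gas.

P₁ = nRT₁/V₁ = 0.394×8.314×415/47.8 = 28.4 kPa.
Adiabatic: TV^(γ−1) = const ⇒ T₂ = 415×(3.44)^0.250 = 565 K; PV^γ = const ⇒ P₂ = 133 kPa.
ΔU = nCvΔT = 0.394×33.3×(565−415) = 1970 J.
Q = 0 for an adiabatic process, so W = −ΔU = -1970 J.

-1970 J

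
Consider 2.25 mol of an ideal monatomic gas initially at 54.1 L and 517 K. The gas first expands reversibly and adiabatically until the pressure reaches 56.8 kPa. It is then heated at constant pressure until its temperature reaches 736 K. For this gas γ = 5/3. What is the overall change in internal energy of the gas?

P₁ = nRT₁/V₁ = 2.25×8.314×517/54.1 = 179 kPa.
Step 1 — Adiabatic: T₂/T₁ = (P₂/P₁)^((γ−1)/γ) ⇒ T₂ = 517×(0.318)^0.400 = 327 K; V₂ = 108 L.
ΔU = nCvΔT = 2.25×12.5×(327−517) = -5340 J.
Q = 0 for an adiabatic process, so W = −ΔU = 5340 J.
State after step 1: P = 56.8 kPa, V = 108 L, T = 327 K.
Step 2 — Isobaric: P stays 56.8 kPa; V/T = const ⇒ T₂ = 736 K, V₂ = 242 L.
W = PΔV = 56.8×(242−108) kPa·L = 7650 J.
ΔU = nCvΔT = 2.25×12.5×(736−327) = 11500 J.
Q = ΔU + W = nCpΔT = 19100 J.
Net over both steps: W = 13000 J, Q = 19100 J, ΔU = 6150 J.

6150 J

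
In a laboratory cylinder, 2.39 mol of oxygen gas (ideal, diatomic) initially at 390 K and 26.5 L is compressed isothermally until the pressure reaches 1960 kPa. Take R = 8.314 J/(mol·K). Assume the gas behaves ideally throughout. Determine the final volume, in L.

P₁ = nRT₁/V₁ = 2.39×8.314×390/26.5 = 292 kPa.
Isothermal: T stays 390 K; PV = const ⇒ V₂ = 3.95 L, P₂ = 1960 kPa.

3.95 L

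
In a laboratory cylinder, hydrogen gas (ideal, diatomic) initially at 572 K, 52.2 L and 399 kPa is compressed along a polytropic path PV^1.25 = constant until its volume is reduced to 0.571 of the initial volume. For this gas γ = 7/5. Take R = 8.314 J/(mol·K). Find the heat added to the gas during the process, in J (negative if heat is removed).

n = P₁V₁/(RT₁) = 399×52.2/(8.314×572) = 4.38 mol.
Polytropic n=1.25: T₂ = T₁(V₁/V₂)^(n−1) = 572×(1.75)^0.25 = 658 K; P₂ = P₁(V₁/V₂)^n = 804 kPa.
W = (P₁V₁−P₂V₂)/(n−1) = (399×52.2−804×29.8)/0.25 = -12500 J.
ΔU = nCvΔT = 4.38×20.8×(658−572) = 7830 J.
Q = ΔU + W = -4700 J.

-4700 J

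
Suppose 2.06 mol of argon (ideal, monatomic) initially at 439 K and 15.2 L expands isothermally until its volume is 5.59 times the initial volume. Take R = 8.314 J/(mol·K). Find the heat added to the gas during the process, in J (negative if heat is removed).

12900 J

P₁ = nRT₁/V₁ = 2.06×8.314×439/15.2 = 495 kPa.
Isothermal: T stays 439 K; PV = const ⇒ V₂ = 85.0 L, P₂ = 88.5 kPa.
ΔU = 0 (ideal gas, T constant).
W = nRT ln(V₂/V₁) = 2.06×8.314×439×ln(5.59) = 12900 J.
Q = ΔU + W = 12900 J.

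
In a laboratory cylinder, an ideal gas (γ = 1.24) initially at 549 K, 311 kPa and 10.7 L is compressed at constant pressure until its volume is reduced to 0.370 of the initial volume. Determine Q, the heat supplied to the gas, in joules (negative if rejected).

-10800 J

n = P₁V₁/(RT₁) = 311×10.7/(8.314×549) = 0.729 mol.
Isobaric: P stays 311 kPa; V/T = const ⇒ T₂ = 203 K, V₂ = 3.96 L.
W = PΔV = 311×(3.96−10.7) kPa·L = -2100 J.
ΔU = nCvΔT = 0.729×34.6×(203−549) = -8740 J.
Q = ΔU + W = nCpΔT = -10800 J.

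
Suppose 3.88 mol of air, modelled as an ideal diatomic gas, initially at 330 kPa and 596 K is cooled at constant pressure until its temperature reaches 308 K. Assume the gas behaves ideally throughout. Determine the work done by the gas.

-9290 J

V₁ = nRT₁/P₁ = 3.88×8.314×596/330 = 58.3 L.
Isobaric: P stays 330 kPa; V/T = const ⇒ T₂ = 308 K, V₂ = 30.1 L.
W = PΔV = 330×(30.1−58.3) kPa·L = -9290 J.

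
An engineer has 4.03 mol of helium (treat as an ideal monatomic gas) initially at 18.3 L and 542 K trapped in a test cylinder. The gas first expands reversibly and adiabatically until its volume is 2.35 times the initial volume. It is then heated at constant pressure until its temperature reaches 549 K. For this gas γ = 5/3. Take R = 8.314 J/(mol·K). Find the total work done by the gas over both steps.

P₁ = nRT₁/V₁ = 4.03×8.314×542/18.3 = 992 kPa.
Step 1 — Adiabatic: TV^(γ−1) = const ⇒ T₂ = 542×(0.426)^0.667 = 307 K; PV^γ = const ⇒ P₂ = 239 kPa.
ΔU = nCvΔT = 4.03×12.5×(307−542) = -11800 J.
Q = 0 for an adiabatic process, so W = −ΔU = 11800 J.
State after step 1: P = 239 kPa, V = 43.0 L, T = 307 K.
Step 2 — Isobaric: P stays 239 kPa; V/T = const ⇒ T₂ = 549 K, V₂ = 77.0 L.
W = PΔV = 239×(77.0−43.0) kPa·L = 8120 J.
ΔU = nCvΔT = 4.03×12.5×(549−307) = 12200 J.
Q = ΔU + W = nCpΔT = 20300 J.
Net over both steps: W = 19900 J, Q = 20300 J, ΔU = 352 J.

19900 J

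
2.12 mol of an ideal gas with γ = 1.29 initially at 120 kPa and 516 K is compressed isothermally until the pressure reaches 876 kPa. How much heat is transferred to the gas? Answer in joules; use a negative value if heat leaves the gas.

-18100 J

V₁ = nRT₁/P₁ = 2.12×8.314×516/120 = 75.8 L.
Isothermal: T stays 516 K; PV = const ⇒ V₂ = 10.4 L, P₂ = 876 kPa.
ΔU = 0 (ideal gas, T constant).
W = nRT ln(V₂/V₁) = 2.12×8.314×516×ln(0.137) = -18100 J.
Q = ΔU + W = -18100 J.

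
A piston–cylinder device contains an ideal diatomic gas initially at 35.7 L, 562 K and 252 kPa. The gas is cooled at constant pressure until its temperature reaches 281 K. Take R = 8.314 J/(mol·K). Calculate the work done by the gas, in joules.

n = P₁V₁/(RT₁) = 252×35.7/(8.314×562) = 1.93 mol.
Isobaric: P stays 252 kPa; V/T = const ⇒ T₂ = 281 K, V₂ = 17.9 L.
W = PΔV = 252×(17.9−35.7) kPa·L = -4500 J.

-4500 J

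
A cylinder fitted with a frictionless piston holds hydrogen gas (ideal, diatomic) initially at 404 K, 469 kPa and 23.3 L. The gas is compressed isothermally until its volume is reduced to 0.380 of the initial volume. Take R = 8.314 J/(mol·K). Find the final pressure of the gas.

Isothermal: T stays 404 K; PV = const ⇒ V₂ = 8.85 L, P₂ = 1230 kPa.

1230 kPa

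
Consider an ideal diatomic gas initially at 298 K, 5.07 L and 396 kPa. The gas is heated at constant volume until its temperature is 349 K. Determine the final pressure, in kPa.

Isochoric: V stays 5.07 L; P/T = const ⇒ T₂ = 349 K, P₂ = 464 kPa.

464 kPa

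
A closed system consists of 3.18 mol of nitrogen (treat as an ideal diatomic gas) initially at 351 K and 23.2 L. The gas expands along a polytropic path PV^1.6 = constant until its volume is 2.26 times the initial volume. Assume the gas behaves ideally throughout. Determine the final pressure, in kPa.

109 kPa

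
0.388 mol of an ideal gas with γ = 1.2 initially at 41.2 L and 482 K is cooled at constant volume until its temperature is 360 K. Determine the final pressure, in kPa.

P₁ = nRT₁/V₁ = 0.388×8.314×482/41.2 = 37.7 kPa.
Isochoric: V stays 41.2 L; P/T = const ⇒ T₂ = 360 K, P₂ = 28.2 kPa.

28.2 kPa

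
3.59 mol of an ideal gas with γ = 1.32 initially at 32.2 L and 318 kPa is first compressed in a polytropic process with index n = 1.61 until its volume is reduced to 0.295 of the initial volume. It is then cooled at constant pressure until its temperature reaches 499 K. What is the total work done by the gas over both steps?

T₁ = P₁V₁/(nR) = 318×32.2/(3.59×8.314) = 343 K.
Step 1 — Polytropic n=1.61: T₂ = T₁(V₁/V₂)^(n−1) = 343×(3.39)^0.61 = 722 K; P₂ = P₁(V₁/V₂)^n = 2270 kPa.
W = (P₁V₁−P₂V₂)/(n−1) = (318×32.2−2270×9.50)/0.61 = -18600 J.
ΔU = nCvΔT = 3.59×26.0×(722−343) = 35400 J.
Q = ΔU + W = 16800 J.
State after step 1: P = 2270 kPa, V = 9.50 L, T = 722 K.
Step 2 — Isobaric: P stays 2270 kPa; V/T = const ⇒ T₂ = 499 K, V₂ = 6.56 L.
W = PΔV = 2270×(6.56−9.50) kPa·L = -6670 J.
ΔU = nCvΔT = 3.59×26.0×(499−722) = -20800 J.
Q = ΔU + W = nCpΔT = -27500 J.
Net over both steps: W = -25200 J, Q = -10700 J, ΔU = 14500 J.

-25200 J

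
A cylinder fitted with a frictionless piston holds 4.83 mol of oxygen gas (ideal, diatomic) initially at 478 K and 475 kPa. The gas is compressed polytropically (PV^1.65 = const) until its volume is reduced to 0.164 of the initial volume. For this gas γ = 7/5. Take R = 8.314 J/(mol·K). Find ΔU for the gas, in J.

107000 J

V₁ = nRT₁/P₁ = 4.83×8.314×478/475 = 40.4 L.
Polytropic n=1.65: T₂ = T₁(V₁/V₂)^(n−1) = 478×(6.10)^0.65 = 1550 K; P₂ = P₁(V₁/V₂)^n = 9380 kPa.
For an ideal gas ΔU = nCvΔT with Cv = (5/2)R = 20.8 J/(mol·K).
ΔU = 4.83×20.8×(1550−478) = 107000 J.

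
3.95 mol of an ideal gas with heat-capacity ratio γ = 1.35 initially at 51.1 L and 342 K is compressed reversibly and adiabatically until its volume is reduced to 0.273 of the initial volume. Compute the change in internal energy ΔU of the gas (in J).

18500 J

P₁ = nRT₁/V₁ = 3.95×8.314×342/51.1 = 220 kPa.
Adiabatic: TV^(γ−1) = const ⇒ T₂ = 342×(3.66)^0.350 = 539 K; PV^γ = const ⇒ P₂ = 1270 kPa.
For an ideal gas ΔU = nCvΔT with Cv = R/(γ−1) = 23.8 J/(mol·K).
ΔU = 3.95×23.8×(539−342) = 18500 J.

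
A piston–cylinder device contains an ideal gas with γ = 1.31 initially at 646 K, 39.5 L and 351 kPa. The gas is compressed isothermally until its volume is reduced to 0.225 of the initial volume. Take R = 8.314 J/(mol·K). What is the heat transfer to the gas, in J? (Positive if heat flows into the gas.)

-20700 J

n = P₁V₁/(RT₁) = 351×39.5/(8.314×646) = 2.58 mol.
Isothermal: T stays 646 K; PV = const ⇒ V₂ = 8.89 L, P₂ = 1560 kPa.
ΔU = 0 (ideal gas, T constant).
W = nRT ln(V₂/V₁) = 2.58×8.314×646×ln(0.225) = -20700 J.
Q = ΔU + W = -20700 J.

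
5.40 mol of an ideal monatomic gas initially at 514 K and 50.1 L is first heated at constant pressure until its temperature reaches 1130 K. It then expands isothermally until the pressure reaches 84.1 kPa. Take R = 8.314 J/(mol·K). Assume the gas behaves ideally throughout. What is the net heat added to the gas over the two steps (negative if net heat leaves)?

155000 J

P₁ = nRT₁/V₁ = 5.40×8.314×514/50.1 = 461 kPa.
Step 1 — Isobaric: P stays 461 kPa; V/T = const ⇒ T₂ = 1130 K, V₂ = 110 L.
W = PΔV = 461×(110−50.1) kPa·L = 27700 J.
ΔU = nCvΔT = 5.40×12.5×(1130−514) = 41500 J.
Q = ΔU + W = nCpΔT = 69100 J.
State after step 1: P = 461 kPa, V = 110 L, T = 1130 K.
Step 2 — Isothermal: T stays 1130 K; PV = const ⇒ V₂ = 603 L, P₂ = 84.1 kPa.
ΔU = 0 (ideal gas, T constant).
W = nRT ln(V₂/V₁) = 5.40×8.314×1130×ln(5.48) = 86300 J.
Q = ΔU + W = 86300 J.
Net over both steps: W = 114000 J, Q = 155000 J, ΔU = 41500 J.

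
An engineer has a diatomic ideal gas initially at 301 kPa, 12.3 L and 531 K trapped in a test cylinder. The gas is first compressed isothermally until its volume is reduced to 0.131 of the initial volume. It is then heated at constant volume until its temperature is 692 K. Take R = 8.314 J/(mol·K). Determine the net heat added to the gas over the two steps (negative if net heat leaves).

n = P₁V₁/(RT₁) = 301×12.3/(8.314×531) = 0.839 mol.
Step 1 — Isothermal: T stays 531 K; PV = const ⇒ V₂ = 1.61 L, P₂ = 2300 kPa.
ΔU = 0 (ideal gas, T constant).
W = nRT ln(V₂/V₁) = 0.839×8.314×531×ln(0.131) = -7530 J.
Q = ΔU + W = -7530 J.
State after step 1: P = 2300 kPa, V = 1.61 L, T = 531 K.
Step 2 — Isochoric: V stays 1.61 L; P/T = const ⇒ T₂ = 692 K, P₂ = 2990 kPa.
W = 0 (no volume change).
ΔU = nCvΔT = 0.839×20.8×(692−531) = 2810 J.
Q = ΔU = 2810 J.
Net over both steps: W = -7530 J, Q = -4720 J, ΔU = 2810 J.

-4720 J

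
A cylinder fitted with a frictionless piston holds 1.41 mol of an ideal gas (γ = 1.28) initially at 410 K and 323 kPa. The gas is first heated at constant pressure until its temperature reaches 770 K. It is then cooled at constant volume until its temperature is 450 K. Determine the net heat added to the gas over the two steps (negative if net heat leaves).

V₁ = nRT₁/P₁ = 1.41×8.314×410/323 = 14.9 L.
Step 1 — Isobaric: P stays 323 kPa; V/T = const ⇒ T₂ = 770 K, V₂ = 27.9 L.
W = PΔV = 323×(27.9−14.9) kPa·L = 4220 J.
ΔU = nCvΔT = 1.41×29.7×(770−410) = 15100 J.
Q = ΔU + W = nCpΔT = 19300 J.
State after step 1: P = 323 kPa, V = 27.9 L, T = 770 K.
Step 2 — Isochoric: V stays 27.9 L; P/T = const ⇒ T₂ = 450 K, P₂ = 189 kPa.
W = 0 (no volume change).
ΔU = nCvΔT = 1.41×29.7×(450−770) = -13400 J.
Q = ΔU = -13400 J.
Net over both steps: W = 4220 J, Q = 5890 J, ΔU = 1670 J.

5890 J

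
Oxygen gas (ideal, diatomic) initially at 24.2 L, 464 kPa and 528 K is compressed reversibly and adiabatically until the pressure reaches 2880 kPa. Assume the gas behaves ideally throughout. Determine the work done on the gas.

19200 J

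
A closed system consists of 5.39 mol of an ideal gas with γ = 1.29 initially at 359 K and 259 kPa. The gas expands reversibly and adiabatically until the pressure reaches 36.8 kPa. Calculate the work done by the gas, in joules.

19700 J

V₁ = nRT₁/P₁ = 5.39×8.314×359/259 = 62.1 L.
Adiabatic: T₂/T₁ = (P₂/P₁)^((γ−1)/γ) ⇒ T₂ = 359×(0.142)^0.225 = 232 K; V₂ = 282 L.
ΔU = nCvΔT = 5.39×28.7×(232−359) = -19700 J.
Q = 0 for an adiabatic process, so W = −ΔU = 19700 J.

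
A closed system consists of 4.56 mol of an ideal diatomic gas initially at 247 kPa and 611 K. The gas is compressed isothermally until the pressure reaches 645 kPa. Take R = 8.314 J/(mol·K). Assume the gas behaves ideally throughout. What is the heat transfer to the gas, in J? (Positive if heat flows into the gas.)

-22200 J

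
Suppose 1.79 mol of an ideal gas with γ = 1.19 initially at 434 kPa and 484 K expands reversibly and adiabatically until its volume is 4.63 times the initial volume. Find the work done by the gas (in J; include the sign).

9580 J

V₁ = nRT₁/P₁ = 1.79×8.314×484/434 = 16.6 L.
Adiabatic: TV^(γ−1) = const ⇒ T₂ = 484×(0.216)^0.190 = 362 K; PV^γ = const ⇒ P₂ = 70.1 kPa.
ΔU = nCvΔT = 1.79×43.8×(362−484) = -9580 J.
Q = 0 for an adiabatic process, so W = −ΔU = 9580 J.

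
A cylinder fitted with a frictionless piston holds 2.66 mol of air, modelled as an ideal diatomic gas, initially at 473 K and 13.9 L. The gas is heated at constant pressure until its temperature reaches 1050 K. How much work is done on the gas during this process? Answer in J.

-12800 J

P₁ = nRT₁/V₁ = 2.66×8.314×473/13.9 = 753 kPa.
Isobaric: P stays 753 kPa; V/T = const ⇒ T₂ = 1050 K, V₂ = 30.9 L.
W = PΔV = 753×(30.9−13.9) kPa·L = 12800 J.
Work done on the gas = −W_by = -12800 J.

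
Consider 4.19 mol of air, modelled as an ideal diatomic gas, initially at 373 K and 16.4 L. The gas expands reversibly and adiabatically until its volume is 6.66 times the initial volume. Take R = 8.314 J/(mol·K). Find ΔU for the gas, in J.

P₁ = nRT₁/V₁ = 4.19×8.314×373/16.4 = 792 kPa.
Adiabatic: TV^(γ−1) = const ⇒ T₂ = 373×(0.150)^0.400 = 175 K; PV^γ = const ⇒ P₂ = 55.7 kPa.
For an ideal gas ΔU = nCvΔT with Cv = (5/2)R = 20.8 J/(mol·K).
ΔU = 4.19×20.8×(175−373) = -17300 J.

-17300 J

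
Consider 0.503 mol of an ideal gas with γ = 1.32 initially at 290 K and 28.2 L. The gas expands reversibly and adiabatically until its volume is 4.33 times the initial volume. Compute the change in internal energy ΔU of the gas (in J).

P₁ = nRT₁/V₁ = 0.503×8.314×290/28.2 = 43.0 kPa.
Adiabatic: TV^(γ−1) = const ⇒ T₂ = 290×(0.231)^0.320 = 181 K; PV^γ = const ⇒ P₂ = 6.21 kPa.
For an ideal gas ΔU = nCvΔT with Cv = R/(γ−1) = 26.0 J/(mol·K).
ΔU = 0.503×26.0×(181−290) = -1420 J.

-1420 J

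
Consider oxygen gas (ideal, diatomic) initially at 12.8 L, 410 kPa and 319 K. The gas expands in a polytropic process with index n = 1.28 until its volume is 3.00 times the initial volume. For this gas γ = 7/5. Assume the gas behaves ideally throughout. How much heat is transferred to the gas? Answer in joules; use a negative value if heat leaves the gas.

n = P₁V₁/(RT₁) = 410×12.8/(8.314×319) = 1.98 mol.
Polytropic n=1.28: T₂ = T₁(V₁/V₂)^(n−1) = 319×(0.333)^0.28 = 235 K; P₂ = P₁(V₁/V₂)^n = 100 kPa.
W = (P₁V₁−P₂V₂)/(n−1) = (410×12.8−100×38.4)/0.28 = 4960 J.
ΔU = nCvΔT = 1.98×20.8×(235−319) = -3470 J.
Q = ΔU + W = 1490 J.

1490 J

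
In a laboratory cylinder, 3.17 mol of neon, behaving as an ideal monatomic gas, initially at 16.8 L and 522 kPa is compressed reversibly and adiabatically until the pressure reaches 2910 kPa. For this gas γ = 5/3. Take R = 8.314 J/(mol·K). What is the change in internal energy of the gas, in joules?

13000 J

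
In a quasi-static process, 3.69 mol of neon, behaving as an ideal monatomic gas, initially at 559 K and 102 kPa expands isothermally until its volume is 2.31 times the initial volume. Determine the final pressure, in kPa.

44.2 kPa

V₁ = nRT₁/P₁ = 3.69×8.314×559/102 = 168 L.
Isothermal: T stays 559 K; PV = const ⇒ V₂ = 388 L, P₂ = 44.2 kPa.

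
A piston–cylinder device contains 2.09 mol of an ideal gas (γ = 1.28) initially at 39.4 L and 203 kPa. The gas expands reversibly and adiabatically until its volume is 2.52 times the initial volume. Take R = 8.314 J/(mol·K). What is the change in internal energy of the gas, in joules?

-6510 J

T₁ = P₁V₁/(nR) = 203×39.4/(2.09×8.314) = 460 K.
Adiabatic: TV^(γ−1) = const ⇒ T₂ = 460×(0.397)^0.280 = 355 K; PV^γ = const ⇒ P₂ = 62.2 kPa.
For an ideal gas ΔU = nCvΔT with Cv = R/(γ−1) = 29.7 J/(mol·K).
ΔU = 2.09×29.7×(355−460) = -6510 J.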